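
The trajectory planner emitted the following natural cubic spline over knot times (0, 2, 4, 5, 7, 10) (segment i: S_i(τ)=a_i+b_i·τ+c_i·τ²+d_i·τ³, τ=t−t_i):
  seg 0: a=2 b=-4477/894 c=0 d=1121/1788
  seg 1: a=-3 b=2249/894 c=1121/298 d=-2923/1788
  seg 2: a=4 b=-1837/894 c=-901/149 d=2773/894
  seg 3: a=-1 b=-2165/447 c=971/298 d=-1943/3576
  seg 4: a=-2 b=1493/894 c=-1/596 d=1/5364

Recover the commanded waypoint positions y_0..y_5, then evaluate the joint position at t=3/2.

y_0=2 y_1=-3 y_2=4 y_3=-1 y_4=-2 y_5=3
S(3/2) = -16191/4768

y_0 = S_0(0) = a_0 = 2
y_1 = S_1(0) = a_1 = -3
y_2 = S_2(0) = a_2 = 4
y_3 = S_3(0) = a_3 = -1
y_4 = S_4(0) = a_4 = -2
y_5 = S_4(3) = 3
t_q=3/2 is in segment 0 (τ=3/2); S_0(τ)=-16191/4768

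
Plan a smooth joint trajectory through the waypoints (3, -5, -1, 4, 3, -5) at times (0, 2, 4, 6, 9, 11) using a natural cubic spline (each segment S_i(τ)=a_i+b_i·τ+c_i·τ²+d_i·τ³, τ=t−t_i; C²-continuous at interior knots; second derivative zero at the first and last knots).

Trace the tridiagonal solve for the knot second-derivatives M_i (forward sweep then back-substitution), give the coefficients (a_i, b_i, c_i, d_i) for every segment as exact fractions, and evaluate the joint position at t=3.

Δ: Δ0=-4, Δ1=2, Δ2=5/2, Δ3=-1/3, Δ4=-4
row 1: diag=8, rhs=36; c'=1/4, d'=9/2
row 2: denom=8−2·1/4=15/2; d'=(3−2·9/2)/(15/2)=-4/5
row 3: denom=10−2·4/15=142/15; d'=(-17−2·-4/5)/(142/15)=-231/142
row 4: denom=10−3·45/142=1285/142; d'=(-22−3·-231/142)/(1285/142)=-2431/1285
back: M4=-2431/1285
back: M3=-231/142−45/142·-2431/1285=-264/257
back: M2=-4/5−4/15·-264/257=-676/1285
back: M1=9/2−1/4·-676/1285=11903/2570
M: M0=0, M1=11903/2570, M2=-676/1285, M3=-264/257, M4=-2431/1285, M5=0
seg 0: a=3, c=M0/2=0, d=(M1−M0)/(6·2)=11903/30840, b=Δ0−h0·(2M0+M1)/6=-42743/7710
seg 1: a=-5, c=M1/2=11903/5140, d=(M2−M1)/(6·2)=-2651/6168, b=Δ1−h1·(2M1+M2)/6=-3517/3855
seg 2: a=-1, c=M2/2=-338/1285, d=(M3−M2)/(6·2)=-161/3855, b=Δ2−h2·(2M2+M3)/6=24619/7710
seg 3: a=4, c=M3/2=-132/257, d=(M4−M3)/(6·3)=-1111/23130, b=Δ3−h3·(2M3+M4)/6=12643/7710
seg 4: a=3, c=M4/2=-2431/2570, d=(M5−M4)/(6·2)=2431/15420, b=Δ4−h4·(2M4+M5)/6=-10558/3855
t_q=3 → seg 1, τ=1; S=-5+-3517/3855·τ+11903/5140·τ²+-2651/6168·τ³=-41391/10280

  seg 0: a=3 b=-42743/7710 c=0 d=11903/30840
  seg 1: a=-5 b=-3517/3855 c=11903/5140 d=-2651/6168
  seg 2: a=-1 b=24619/7710 c=-338/1285 d=-161/3855
  seg 3: a=4 b=12643/7710 c=-132/257 d=-1111/23130
  seg 4: a=3 b=-10558/3855 c=-2431/2570 d=2431/15420
S(3) = -41391/10280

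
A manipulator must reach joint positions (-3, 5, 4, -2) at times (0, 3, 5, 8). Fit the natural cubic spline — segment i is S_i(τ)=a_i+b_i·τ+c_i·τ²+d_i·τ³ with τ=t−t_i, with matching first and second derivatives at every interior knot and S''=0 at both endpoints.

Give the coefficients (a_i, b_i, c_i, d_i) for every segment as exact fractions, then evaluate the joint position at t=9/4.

Δ: Δ0=8/3, Δ1=-1/2, Δ2=-2
row 1: diag=10, rhs=-19; c'=1/5, d'=-19/10
row 2: denom=10−2·1/5=48/5; d'=(-9−2·-19/10)/(48/5)=-13/24
back: M2=-13/24
back: M1=-19/10−1/5·-13/24=-43/24
M: M0=0, M1=-43/24, M2=-13/24, M3=0
seg 0: a=-3, c=M0/2=0, d=(M1−M0)/(6·3)=-43/432, b=Δ0−h0·(2M0+M1)/6=57/16
seg 1: a=5, c=M1/2=-43/48, d=(M2−M1)/(6·2)=5/48, b=Δ1−h1·(2M1+M2)/6=7/8
seg 2: a=4, c=M2/2=-13/48, d=(M3−M2)/(6·3)=13/432, b=Δ2−h2·(2M2+M3)/6=-35/24
t_q=9/4 → seg 0, τ=9/4; S=-3+57/16·τ+0·τ²+-43/432·τ³=3975/1024

  seg 0: a=-3 b=57/16 c=0 d=-43/432
  seg 1: a=5 b=7/8 c=-43/48 d=5/48
  seg 2: a=4 b=-35/24 c=-13/48 d=13/432
S(9/4) = 3975/1024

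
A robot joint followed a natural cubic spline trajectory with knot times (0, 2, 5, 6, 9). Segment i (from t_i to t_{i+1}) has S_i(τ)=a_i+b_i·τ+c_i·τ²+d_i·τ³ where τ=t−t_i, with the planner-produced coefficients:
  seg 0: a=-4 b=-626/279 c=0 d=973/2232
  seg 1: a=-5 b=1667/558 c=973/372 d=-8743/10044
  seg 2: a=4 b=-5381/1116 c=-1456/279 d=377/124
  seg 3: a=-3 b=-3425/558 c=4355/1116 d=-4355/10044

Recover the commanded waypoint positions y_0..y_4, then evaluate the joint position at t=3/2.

y_0=-4 y_1=-5 y_2=4 y_3=-3 y_4=2
S(3/2) = -35083/5952

y_0 = S_0(0) = a_0 = -4
y_1 = S_1(0) = a_1 = -5
y_2 = S_2(0) = a_2 = 4
y_3 = S_3(0) = a_3 = -3
y_4 = S_3(3) = 2
t_q=3/2 is in segment 0 (τ=3/2); S_0(τ)=-35083/5952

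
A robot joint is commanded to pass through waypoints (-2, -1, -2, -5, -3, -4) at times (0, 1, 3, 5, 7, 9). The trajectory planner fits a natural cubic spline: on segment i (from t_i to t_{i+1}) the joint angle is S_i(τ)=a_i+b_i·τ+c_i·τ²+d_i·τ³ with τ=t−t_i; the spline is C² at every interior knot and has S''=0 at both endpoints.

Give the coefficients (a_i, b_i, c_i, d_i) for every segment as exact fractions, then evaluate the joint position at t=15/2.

  seg 0: a=-2 b=727/612 c=0 d=-115/612
  seg 1: a=-1 b=191/306 c=-115/204 d=1/1224
  seg 2: a=-2 b=-248/153 c=-19/34 d=379/1224
  seg 3: a=-5 b=-43/306 c=265/204 d=-223/612
  seg 4: a=-3 b=209/306 c=-181/204 d=181/1224
S(15/2) = -9341/3264

Δ: Δ0=1, Δ1=-1/2, Δ2=-3/2, Δ3=1, Δ4=-1/2
row 1: diag=6, rhs=-9; c'=1/3, d'=-3/2
row 2: denom=8−2·1/3=22/3; d'=(-6−2·-3/2)/(22/3)=-9/22
row 3: denom=8−2·3/11=82/11; d'=(15−2·-9/22)/(82/11)=87/41
row 4: denom=8−2·11/41=306/41; d'=(-9−2·87/41)/(306/41)=-181/102
back: M4=-181/102
back: M3=87/41−11/41·-181/102=265/102
back: M2=-9/22−3/11·265/102=-19/17
back: M1=-3/2−1/3·-19/17=-115/102
M: M0=0, M1=-115/102, M2=-19/17, M3=265/102, M4=-181/102, M5=0
seg 0: a=-2, c=M0/2=0, d=(M1−M0)/(6·1)=-115/612, b=Δ0−h0·(2M0+M1)/6=727/612
seg 1: a=-1, c=M1/2=-115/204, d=(M2−M1)/(6·2)=1/1224, b=Δ1−h1·(2M1+M2)/6=191/306
seg 2: a=-2, c=M2/2=-19/34, d=(M3−M2)/(6·2)=379/1224, b=Δ2−h2·(2M2+M3)/6=-248/153
seg 3: a=-5, c=M3/2=265/204, d=(M4−M3)/(6·2)=-223/612, b=Δ3−h3·(2M3+M4)/6=-43/306
seg 4: a=-3, c=M4/2=-181/204, d=(M5−M4)/(6·2)=181/1224, b=Δ4−h4·(2M4+M5)/6=209/306
t_q=15/2 → seg 4, τ=1/2; S=-3+209/306·τ+-181/204·τ²+181/1224·τ³=-9341/3264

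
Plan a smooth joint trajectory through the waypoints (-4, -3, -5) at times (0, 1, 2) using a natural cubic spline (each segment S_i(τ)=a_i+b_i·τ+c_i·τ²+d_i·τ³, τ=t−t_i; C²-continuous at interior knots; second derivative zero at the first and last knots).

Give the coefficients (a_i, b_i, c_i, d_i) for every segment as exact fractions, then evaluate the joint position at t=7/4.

Δ: Δ0=1, Δ1=-2
row 1: diag=4, rhs=-18; c'=1/4, d'=-9/2
back: M1=-9/2
M: M0=0, M1=-9/2, M2=0
seg 0: a=-4, c=M0/2=0, d=(M1−M0)/(6·1)=-3/4, b=Δ0−h0·(2M0+M1)/6=7/4
seg 1: a=-3, c=M1/2=-9/4, d=(M2−M1)/(6·1)=3/4, b=Δ1−h1·(2M1+M2)/6=-1/2
t_q=7/4 → seg 1, τ=3/4; S=-3+-1/2·τ+-9/4·τ²+3/4·τ³=-1107/256

  seg 0: a=-4 b=7/4 c=0 d=-3/4
  seg 1: a=-3 b=-1/2 c=-9/4 d=3/4
S(7/4) = -1107/256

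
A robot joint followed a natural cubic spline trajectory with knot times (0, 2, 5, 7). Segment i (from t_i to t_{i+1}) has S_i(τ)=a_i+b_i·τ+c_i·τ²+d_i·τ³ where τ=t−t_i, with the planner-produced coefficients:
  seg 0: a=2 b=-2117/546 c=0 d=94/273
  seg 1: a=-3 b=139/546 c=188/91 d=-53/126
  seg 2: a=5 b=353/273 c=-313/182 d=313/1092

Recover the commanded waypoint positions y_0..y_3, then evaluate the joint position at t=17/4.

y_0 = S_0(0) = a_0 = 2
y_1 = S_1(0) = a_1 = -3
y_2 = S_2(0) = a_2 = 5
y_3 = S_2(2) = 3
t_q=17/4 is in segment 1 (τ=9/4); S_1(τ)=37743/11648

y_0=2 y_1=-3 y_2=5 y_3=3
S(17/4) = 37743/11648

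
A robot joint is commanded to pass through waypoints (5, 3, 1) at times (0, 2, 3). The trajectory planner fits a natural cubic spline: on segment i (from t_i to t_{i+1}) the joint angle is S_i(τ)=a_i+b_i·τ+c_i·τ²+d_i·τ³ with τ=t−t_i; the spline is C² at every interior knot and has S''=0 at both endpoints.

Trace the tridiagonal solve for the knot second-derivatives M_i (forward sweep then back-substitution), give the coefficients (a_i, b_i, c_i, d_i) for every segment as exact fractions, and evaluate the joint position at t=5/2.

Δ: Δ0=-1, Δ1=-2
row 1: diag=6, rhs=-6; c'=1/6, d'=-1
back: M1=-1
M: M0=0, M1=-1, M2=0
seg 0: a=5, c=M0/2=0, d=(M1−M0)/(6·2)=-1/12, b=Δ0−h0·(2M0+M1)/6=-2/3
seg 1: a=3, c=M1/2=-1/2, d=(M2−M1)/(6·1)=1/6, b=Δ1−h1·(2M1+M2)/6=-5/3
t_q=5/2 → seg 1, τ=1/2; S=3+-5/3·τ+-1/2·τ²+1/6·τ³=33/16

  seg 0: a=5 b=-2/3 c=0 d=-1/12
  seg 1: a=3 b=-5/3 c=-1/2 d=1/6
S(5/2) = 33/16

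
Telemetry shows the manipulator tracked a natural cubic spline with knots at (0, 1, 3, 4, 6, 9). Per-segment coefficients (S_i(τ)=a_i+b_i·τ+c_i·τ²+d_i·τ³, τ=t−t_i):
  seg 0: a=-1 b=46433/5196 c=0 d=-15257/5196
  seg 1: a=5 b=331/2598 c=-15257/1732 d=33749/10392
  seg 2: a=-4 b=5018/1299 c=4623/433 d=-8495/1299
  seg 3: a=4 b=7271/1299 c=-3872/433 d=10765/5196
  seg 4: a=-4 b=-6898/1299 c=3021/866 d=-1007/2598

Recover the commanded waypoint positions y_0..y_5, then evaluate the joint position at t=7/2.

y_0 = S_0(0) = a_0 = -1
y_1 = S_1(0) = a_1 = 5
y_2 = S_2(0) = a_2 = -4
y_3 = S_3(0) = a_3 = 4
y_4 = S_4(0) = a_4 = -4
y_5 = S_4(3) = 1
t_q=7/2 is in segment 2 (τ=1/2); S_2(τ)=-751/3464

y_0=-1 y_1=5 y_2=-4 y_3=4 y_4=-4 y_5=1
S(7/2) = -751/3464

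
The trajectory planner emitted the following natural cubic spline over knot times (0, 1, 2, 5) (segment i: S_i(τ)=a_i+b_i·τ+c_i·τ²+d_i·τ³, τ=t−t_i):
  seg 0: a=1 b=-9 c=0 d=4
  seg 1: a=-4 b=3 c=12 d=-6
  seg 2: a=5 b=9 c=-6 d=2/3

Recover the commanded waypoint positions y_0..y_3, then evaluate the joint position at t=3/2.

y_0 = S_0(0) = a_0 = 1
y_1 = S_1(0) = a_1 = -4
y_2 = S_2(0) = a_2 = 5
y_3 = S_2(3) = -4
t_q=3/2 is in segment 1 (τ=1/2); S_1(τ)=-1/4

y_0=1 y_1=-4 y_2=5 y_3=-4
S(3/2) = -1/4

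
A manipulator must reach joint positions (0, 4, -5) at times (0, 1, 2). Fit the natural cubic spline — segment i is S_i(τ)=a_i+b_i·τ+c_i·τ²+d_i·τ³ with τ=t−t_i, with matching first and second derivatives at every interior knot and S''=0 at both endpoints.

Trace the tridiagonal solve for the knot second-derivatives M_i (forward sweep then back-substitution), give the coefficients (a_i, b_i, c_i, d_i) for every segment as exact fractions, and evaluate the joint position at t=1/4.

Δ: Δ0=4, Δ1=-9
row 1: diag=4, rhs=-78; c'=1/4, d'=-39/2
back: M1=-39/2
M: M0=0, M1=-39/2, M2=0
seg 0: a=0, c=M0/2=0, d=(M1−M0)/(6·1)=-13/4, b=Δ0−h0·(2M0+M1)/6=29/4
seg 1: a=4, c=M1/2=-39/4, d=(M2−M1)/(6·1)=13/4, b=Δ1−h1·(2M1+M2)/6=-5/2
t_q=1/4 → seg 0, τ=1/4; S=0+29/4·τ+0·τ²+-13/4·τ³=451/256

  seg 0: a=0 b=29/4 c=0 d=-13/4
  seg 1: a=4 b=-5/2 c=-39/4 d=13/4
S(1/4) = 451/256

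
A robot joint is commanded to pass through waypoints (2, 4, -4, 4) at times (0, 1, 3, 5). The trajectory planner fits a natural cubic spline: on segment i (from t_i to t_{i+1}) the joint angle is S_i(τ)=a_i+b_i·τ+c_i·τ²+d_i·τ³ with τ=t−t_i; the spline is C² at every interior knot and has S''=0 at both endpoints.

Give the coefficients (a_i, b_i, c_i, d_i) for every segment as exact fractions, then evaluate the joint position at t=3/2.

Δ: Δ0=2, Δ1=-4, Δ2=4
row 1: diag=6, rhs=-36; c'=1/3, d'=-6
row 2: denom=8−2·1/3=22/3; d'=(48−2·-6)/(22/3)=90/11
back: M2=90/11
back: M1=-6−1/3·90/11=-96/11
M: M0=0, M1=-96/11, M2=90/11, M3=0
seg 0: a=2, c=M0/2=0, d=(M1−M0)/(6·1)=-16/11, b=Δ0−h0·(2M0+M1)/6=38/11
seg 1: a=4, c=M1/2=-48/11, d=(M2−M1)/(6·2)=31/22, b=Δ1−h1·(2M1+M2)/6=-10/11
seg 2: a=-4, c=M2/2=45/11, d=(M3−M2)/(6·2)=-15/22, b=Δ2−h2·(2M2+M3)/6=-16/11
t_q=3/2 → seg 1, τ=1/2; S=4+-10/11·τ+-48/11·τ²+31/22·τ³=463/176

  seg 0: a=2 b=38/11 c=0 d=-16/11
  seg 1: a=4 b=-10/11 c=-48/11 d=31/22
  seg 2: a=-4 b=-16/11 c=45/11 d=-15/22
S(3/2) = 463/176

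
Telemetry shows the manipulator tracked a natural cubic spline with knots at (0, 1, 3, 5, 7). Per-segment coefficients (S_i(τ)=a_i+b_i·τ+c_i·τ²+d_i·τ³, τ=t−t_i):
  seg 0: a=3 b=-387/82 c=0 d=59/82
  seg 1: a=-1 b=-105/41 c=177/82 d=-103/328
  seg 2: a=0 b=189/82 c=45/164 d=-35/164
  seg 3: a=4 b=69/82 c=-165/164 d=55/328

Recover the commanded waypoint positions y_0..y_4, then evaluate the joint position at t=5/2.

y_0=3 y_1=-1 y_2=0 y_3=4 y_4=3
S(5/2) = -2741/2624

y_0 = S_0(0) = a_0 = 3
y_1 = S_1(0) = a_1 = -1
y_2 = S_2(0) = a_2 = 0
y_3 = S_3(0) = a_3 = 4
y_4 = S_3(2) = 3
t_q=5/2 is in segment 1 (τ=3/2); S_1(τ)=-2741/2624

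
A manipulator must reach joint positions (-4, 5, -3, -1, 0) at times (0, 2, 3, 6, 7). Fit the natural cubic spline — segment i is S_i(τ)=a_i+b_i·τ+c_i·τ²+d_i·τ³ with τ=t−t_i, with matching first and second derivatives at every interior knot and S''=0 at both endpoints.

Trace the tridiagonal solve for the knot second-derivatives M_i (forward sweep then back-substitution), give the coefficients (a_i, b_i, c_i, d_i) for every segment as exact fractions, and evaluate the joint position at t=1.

  seg 0: a=-4 b=4441/483 c=0 d=-4535/3864
  seg 1: a=5 b=-4723/966 c=-4535/644 d=1085/276
  seg 2: a=-3 b=-13871/1932 c=765/161 d=-4127/5796
  seg 3: a=-1 b=2033/966 c=-1067/644 d=1067/1932
S(1) = 5179/1288

Δ: Δ0=9/2, Δ1=-8, Δ2=2/3, Δ3=1
row 1: diag=6, rhs=-75; c'=1/6, d'=-25/2
row 2: denom=8−1·1/6=47/6; d'=(52−1·-25/2)/(47/6)=387/47
row 3: denom=8−3·18/47=322/47; d'=(2−3·387/47)/(322/47)=-1067/322
back: M3=-1067/322
back: M2=387/47−18/47·-1067/322=1530/161
back: M1=-25/2−1/6·1530/161=-4535/322
M: M0=0, M1=-4535/322, M2=1530/161, M3=-1067/322, M4=0
seg 0: a=-4, c=M0/2=0, d=(M1−M0)/(6·2)=-4535/3864, b=Δ0−h0·(2M0+M1)/6=4441/483
seg 1: a=5, c=M1/2=-4535/644, d=(M2−M1)/(6·1)=1085/276, b=Δ1−h1·(2M1+M2)/6=-4723/966
seg 2: a=-3, c=M2/2=765/161, d=(M3−M2)/(6·3)=-4127/5796, b=Δ2−h2·(2M2+M3)/6=-13871/1932
seg 3: a=-1, c=M3/2=-1067/644, d=(M4−M3)/(6·1)=1067/1932, b=Δ3−h3·(2M3+M4)/6=2033/966
t_q=1 → seg 0, τ=1; S=-4+4441/483·τ+0·τ²+-4535/3864·τ³=5179/1288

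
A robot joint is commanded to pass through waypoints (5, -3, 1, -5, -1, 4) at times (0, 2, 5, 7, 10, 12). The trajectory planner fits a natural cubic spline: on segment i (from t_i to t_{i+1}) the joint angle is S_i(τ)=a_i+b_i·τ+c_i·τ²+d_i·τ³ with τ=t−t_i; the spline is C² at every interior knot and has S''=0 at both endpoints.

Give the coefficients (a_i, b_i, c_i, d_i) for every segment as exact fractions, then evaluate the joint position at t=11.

Δ: Δ0=-4, Δ1=4/3, Δ2=-3, Δ3=4/3, Δ4=5/2
row 1: diag=10, rhs=32; c'=3/10, d'=16/5
row 2: denom=10−3·3/10=91/10; d'=(-26−3·16/5)/(91/10)=-356/91
row 3: denom=10−2·20/91=870/91; d'=(26−2·-356/91)/(870/91)=513/145
row 4: denom=10−3·91/290=2627/290; d'=(7−3·513/145)/(2627/290)=-1048/2627
back: M4=-1048/2627
back: M3=513/145−91/290·-1048/2627=9623/2627
back: M2=-356/91−20/91·9623/2627=-12392/2627
back: M1=16/5−3/10·-12392/2627=12124/2627
M: M0=0, M1=12124/2627, M2=-12392/2627, M3=9623/2627, M4=-1048/2627, M5=0
seg 0: a=5, c=M0/2=0, d=(M1−M0)/(6·2)=3031/7881, b=Δ0−h0·(2M0+M1)/6=-43648/7881
seg 1: a=-3, c=M1/2=6062/2627, d=(M2−M1)/(6·3)=-1362/2627, b=Δ1−h1·(2M1+M2)/6=-7276/7881
seg 2: a=1, c=M2/2=-6196/2627, d=(M3−M2)/(6·2)=595/852, b=Δ2−h2·(2M2+M3)/6=-8482/7881
seg 3: a=-5, c=M3/2=9623/5254, d=(M4−M3)/(6·3)=-3557/15762, b=Δ3−h3·(2M3+M4)/6=-16789/7881
seg 4: a=-1, c=M4/2=-524/2627, d=(M5−M4)/(6·2)=262/7881, b=Δ4−h4·(2M4+M5)/6=43597/15762
t_q=11 → seg 4, τ=1; S=-1+43597/15762·τ+-524/2627·τ²+262/7881·τ³=8405/5254

  seg 0: a=5 b=-43648/7881 c=0 d=3031/7881
  seg 1: a=-3 b=-7276/7881 c=6062/2627 d=-1362/2627
  seg 2: a=1 b=-8482/7881 c=-6196/2627 d=595/852
  seg 3: a=-5 b=-16789/7881 c=9623/5254 d=-3557/15762
  seg 4: a=-1 b=43597/15762 c=-524/2627 d=262/7881
S(11) = 8405/5254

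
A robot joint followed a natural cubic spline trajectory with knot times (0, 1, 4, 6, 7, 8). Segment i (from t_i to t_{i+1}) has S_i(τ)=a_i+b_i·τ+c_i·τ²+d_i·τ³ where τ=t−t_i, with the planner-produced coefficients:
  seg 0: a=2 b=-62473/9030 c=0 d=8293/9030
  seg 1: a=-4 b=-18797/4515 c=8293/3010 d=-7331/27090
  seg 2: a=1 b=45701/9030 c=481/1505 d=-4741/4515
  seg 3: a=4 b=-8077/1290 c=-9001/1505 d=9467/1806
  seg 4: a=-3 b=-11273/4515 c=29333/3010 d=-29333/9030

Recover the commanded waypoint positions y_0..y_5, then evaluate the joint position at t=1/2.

y_0 = S_0(0) = a_0 = 2
y_1 = S_1(0) = a_1 = -4
y_2 = S_2(0) = a_2 = 1
y_3 = S_3(0) = a_3 = 4
y_4 = S_4(0) = a_4 = -3
y_5 = S_4(1) = 1
t_q=1/2 is in segment 0 (τ=1/2); S_0(τ)=-32373/24080

y_0=2 y_1=-4 y_2=1 y_3=4 y_4=-3 y_5=1
S(1/2) = -32373/24080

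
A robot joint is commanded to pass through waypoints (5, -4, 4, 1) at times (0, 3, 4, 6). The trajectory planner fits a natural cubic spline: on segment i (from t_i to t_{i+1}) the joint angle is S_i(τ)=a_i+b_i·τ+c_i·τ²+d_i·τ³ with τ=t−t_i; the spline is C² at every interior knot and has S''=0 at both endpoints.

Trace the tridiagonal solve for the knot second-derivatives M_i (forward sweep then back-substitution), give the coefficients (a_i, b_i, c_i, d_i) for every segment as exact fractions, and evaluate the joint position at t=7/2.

Δ: Δ0=-3, Δ1=8, Δ2=-3/2
row 1: diag=8, rhs=66; c'=1/8, d'=33/4
row 2: denom=6−1·1/8=47/8; d'=(-57−1·33/4)/(47/8)=-522/47
back: M2=-522/47
back: M1=33/4−1/8·-522/47=453/47
M: M0=0, M1=453/47, M2=-522/47, M3=0
seg 0: a=5, c=M0/2=0, d=(M1−M0)/(6·3)=151/282, b=Δ0−h0·(2M0+M1)/6=-735/94
seg 1: a=-4, c=M1/2=453/94, d=(M2−M1)/(6·1)=-325/94, b=Δ1−h1·(2M1+M2)/6=312/47
seg 2: a=4, c=M2/2=-261/47, d=(M3−M2)/(6·2)=87/94, b=Δ2−h2·(2M2+M3)/6=555/94
t_q=7/2 → seg 1, τ=1/2; S=-4+312/47·τ+453/94·τ²+-325/94·τ³=69/752

  seg 0: a=5 b=-735/94 c=0 d=151/282
  seg 1: a=-4 b=312/47 c=453/94 d=-325/94
  seg 2: a=4 b=555/94 c=-261/47 d=87/94
S(7/2) = 69/752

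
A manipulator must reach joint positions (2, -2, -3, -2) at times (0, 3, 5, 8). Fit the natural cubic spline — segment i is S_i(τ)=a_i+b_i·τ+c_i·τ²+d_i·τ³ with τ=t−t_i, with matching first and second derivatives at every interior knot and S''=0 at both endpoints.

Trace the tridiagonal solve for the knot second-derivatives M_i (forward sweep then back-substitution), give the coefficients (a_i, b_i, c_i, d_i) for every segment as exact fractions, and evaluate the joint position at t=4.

  seg 0: a=2 b=-37/24 c=0 d=5/216
  seg 1: a=-2 b=-11/12 c=5/24 d=0
  seg 2: a=-3 b=-1/12 c=5/24 d=-5/216
S(4) = -65/24

Δ: Δ0=-4/3, Δ1=-1/2, Δ2=1/3
row 1: diag=10, rhs=5; c'=1/5, d'=1/2
row 2: denom=10−2·1/5=48/5; d'=(5−2·1/2)/(48/5)=5/12
back: M2=5/12
back: M1=1/2−1/5·5/12=5/12
M: M0=0, M1=5/12, M2=5/12, M3=0
seg 0: a=2, c=M0/2=0, d=(M1−M0)/(6·3)=5/216, b=Δ0−h0·(2M0+M1)/6=-37/24
seg 1: a=-2, c=M1/2=5/24, d=(M2−M1)/(6·2)=0, b=Δ1−h1·(2M1+M2)/6=-11/12
seg 2: a=-3, c=M2/2=5/24, d=(M3−M2)/(6·3)=-5/216, b=Δ2−h2·(2M2+M3)/6=-1/12
t_q=4 → seg 1, τ=1; S=-2+-11/12·τ+5/24·τ²+0·τ³=-65/24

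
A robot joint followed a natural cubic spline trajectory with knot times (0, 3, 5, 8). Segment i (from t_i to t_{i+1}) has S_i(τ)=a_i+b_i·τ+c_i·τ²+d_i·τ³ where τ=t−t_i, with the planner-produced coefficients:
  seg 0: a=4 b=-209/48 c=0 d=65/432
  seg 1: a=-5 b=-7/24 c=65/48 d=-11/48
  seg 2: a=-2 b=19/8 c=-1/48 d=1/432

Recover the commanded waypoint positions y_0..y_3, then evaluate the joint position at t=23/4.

y_0=4 y_1=-5 y_2=-2 y_3=5
S(23/4) = -235/1024

y_0 = S_0(0) = a_0 = 4
y_1 = S_1(0) = a_1 = -5
y_2 = S_2(0) = a_2 = -2
y_3 = S_2(3) = 5
t_q=23/4 is in segment 2 (τ=3/4); S_2(τ)=-235/1024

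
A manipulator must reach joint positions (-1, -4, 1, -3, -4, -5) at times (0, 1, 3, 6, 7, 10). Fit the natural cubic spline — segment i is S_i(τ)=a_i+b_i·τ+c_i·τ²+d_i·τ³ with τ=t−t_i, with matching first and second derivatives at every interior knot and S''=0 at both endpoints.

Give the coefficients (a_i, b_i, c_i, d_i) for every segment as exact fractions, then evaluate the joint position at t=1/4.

  seg 0: a=-1 b=-357/86 c=0 d=99/86
  seg 1: a=-4 b=-30/43 c=297/86 d=-319/344
  seg 2: a=1 b=171/86 c=-363/172 d=1553/4644
  seg 3: a=-3 b=-283/172 c=116/129 d=-131/516
  seg 4: a=-4 b=-157/258 c=71/516 d=-71/4644
S(1/4) = -11117/5504

Δ: Δ0=-3, Δ1=5/2, Δ2=-4/3, Δ3=-1, Δ4=-1/3
row 1: diag=6, rhs=33; c'=1/3, d'=11/2
row 2: denom=10−2·1/3=28/3; d'=(-23−2·11/2)/(28/3)=-51/14
row 3: denom=8−3·9/28=197/28; d'=(2−3·-51/14)/(197/28)=362/197
row 4: denom=8−1·28/197=1548/197; d'=(4−1·362/197)/(1548/197)=71/258
back: M4=71/258
back: M3=362/197−28/197·71/258=232/129
back: M2=-51/14−9/28·232/129=-363/86
back: M1=11/2−1/3·-363/86=297/43
M: M0=0, M1=297/43, M2=-363/86, M3=232/129, M4=71/258, M5=0
seg 0: a=-1, c=M0/2=0, d=(M1−M0)/(6·1)=99/86, b=Δ0−h0·(2M0+M1)/6=-357/86
seg 1: a=-4, c=M1/2=297/86, d=(M2−M1)/(6·2)=-319/344, b=Δ1−h1·(2M1+M2)/6=-30/43
seg 2: a=1, c=M2/2=-363/172, d=(M3−M2)/(6·3)=1553/4644, b=Δ2−h2·(2M2+M3)/6=171/86
seg 3: a=-3, c=M3/2=116/129, d=(M4−M3)/(6·1)=-131/516, b=Δ3−h3·(2M3+M4)/6=-283/172
seg 4: a=-4, c=M4/2=71/516, d=(M5−M4)/(6·3)=-71/4644, b=Δ4−h4·(2M4+M5)/6=-157/258
t_q=1/4 → seg 0, τ=1/4; S=-1+-357/86·τ+0·τ²+99/86·τ³=-11117/5504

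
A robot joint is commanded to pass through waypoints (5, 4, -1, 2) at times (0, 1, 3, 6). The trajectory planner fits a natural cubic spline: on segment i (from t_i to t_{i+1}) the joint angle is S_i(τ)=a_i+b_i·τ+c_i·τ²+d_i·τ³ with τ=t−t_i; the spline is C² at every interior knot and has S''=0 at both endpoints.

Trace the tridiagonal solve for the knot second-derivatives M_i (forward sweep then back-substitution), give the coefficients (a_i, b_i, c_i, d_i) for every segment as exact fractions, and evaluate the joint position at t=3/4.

  seg 0: a=5 b=-17/28 c=0 d=-11/28
  seg 1: a=4 b=-25/14 c=-33/28 d=23/56
  seg 2: a=-1 b=-11/7 c=9/7 d=-1/7
S(3/4) = 1121/256

Δ: Δ0=-1, Δ1=-5/2, Δ2=1
row 1: diag=6, rhs=-9; c'=1/3, d'=-3/2
row 2: denom=10−2·1/3=28/3; d'=(21−2·-3/2)/(28/3)=18/7
back: M2=18/7
back: M1=-3/2−1/3·18/7=-33/14
M: M0=0, M1=-33/14, M2=18/7, M3=0
seg 0: a=5, c=M0/2=0, d=(M1−M0)/(6·1)=-11/28, b=Δ0−h0·(2M0+M1)/6=-17/28
seg 1: a=4, c=M1/2=-33/28, d=(M2−M1)/(6·2)=23/56, b=Δ1−h1·(2M1+M2)/6=-25/14
seg 2: a=-1, c=M2/2=9/7, d=(M3−M2)/(6·3)=-1/7, b=Δ2−h2·(2M2+M3)/6=-11/7
t_q=3/4 → seg 0, τ=3/4; S=5+-17/28·τ+0·τ²+-11/28·τ³=1121/256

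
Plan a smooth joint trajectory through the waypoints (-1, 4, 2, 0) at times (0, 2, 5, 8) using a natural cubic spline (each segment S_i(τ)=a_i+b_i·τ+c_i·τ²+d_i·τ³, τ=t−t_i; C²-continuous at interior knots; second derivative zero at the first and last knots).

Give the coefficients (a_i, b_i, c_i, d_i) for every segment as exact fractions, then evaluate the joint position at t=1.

Δ: Δ0=5/2, Δ1=-2/3, Δ2=-2/3
row 1: diag=10, rhs=-19; c'=3/10, d'=-19/10
row 2: denom=12−3·3/10=111/10; d'=(0−3·-19/10)/(111/10)=19/37
back: M2=19/37
back: M1=-19/10−3/10·19/37=-76/37
M: M0=0, M1=-76/37, M2=19/37, M3=0
seg 0: a=-1, c=M0/2=0, d=(M1−M0)/(6·2)=-19/111, b=Δ0−h0·(2M0+M1)/6=707/222
seg 1: a=4, c=M1/2=-38/37, d=(M2−M1)/(6·3)=95/666, b=Δ1−h1·(2M1+M2)/6=251/222
seg 2: a=2, c=M2/2=19/74, d=(M3−M2)/(6·3)=-19/666, b=Δ2−h2·(2M2+M3)/6=-131/111
t_q=1 → seg 0, τ=1; S=-1+707/222·τ+0·τ²+-19/111·τ³=149/74

  seg 0: a=-1 b=707/222 c=0 d=-19/111
  seg 1: a=4 b=251/222 c=-38/37 d=95/666
  seg 2: a=2 b=-131/111 c=19/74 d=-19/666
S(1) = 149/74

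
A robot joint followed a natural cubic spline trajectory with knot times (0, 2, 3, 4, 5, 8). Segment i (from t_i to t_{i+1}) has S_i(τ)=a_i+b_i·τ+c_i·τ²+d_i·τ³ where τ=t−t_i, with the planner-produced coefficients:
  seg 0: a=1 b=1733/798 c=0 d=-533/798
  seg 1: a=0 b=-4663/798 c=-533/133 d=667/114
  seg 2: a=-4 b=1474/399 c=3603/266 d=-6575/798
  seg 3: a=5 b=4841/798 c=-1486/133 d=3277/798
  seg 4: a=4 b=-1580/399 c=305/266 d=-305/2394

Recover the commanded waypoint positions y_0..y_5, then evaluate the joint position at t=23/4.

y_0=1 y_1=0 y_2=-4 y_3=5 y_4=4 y_5=-1
S(23/4) = 3943/2432

y_0 = S_0(0) = a_0 = 1
y_1 = S_1(0) = a_1 = 0
y_2 = S_2(0) = a_2 = -4
y_3 = S_3(0) = a_3 = 5
y_4 = S_4(0) = a_4 = 4
y_5 = S_4(3) = -1
t_q=23/4 is in segment 4 (τ=3/4); S_4(τ)=3943/2432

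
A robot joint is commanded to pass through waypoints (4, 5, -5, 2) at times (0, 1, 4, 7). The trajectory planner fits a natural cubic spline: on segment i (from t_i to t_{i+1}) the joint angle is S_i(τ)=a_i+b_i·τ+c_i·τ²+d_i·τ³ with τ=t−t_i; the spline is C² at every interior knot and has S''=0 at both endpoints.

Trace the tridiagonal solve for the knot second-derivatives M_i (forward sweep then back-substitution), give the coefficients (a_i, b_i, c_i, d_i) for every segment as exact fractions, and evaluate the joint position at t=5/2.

  seg 0: a=4 b=52/29 c=0 d=-23/29
  seg 1: a=5 b=-17/29 c=-69/29 d=382/783
  seg 2: a=-5 b=-49/29 c=175/87 d=-175/783
S(5/2) = 12/29

Δ: Δ0=1, Δ1=-10/3, Δ2=7/3
row 1: diag=8, rhs=-26; c'=3/8, d'=-13/4
row 2: denom=12−3·3/8=87/8; d'=(34−3·-13/4)/(87/8)=350/87
back: M2=350/87
back: M1=-13/4−3/8·350/87=-138/29
M: M0=0, M1=-138/29, M2=350/87, M3=0
seg 0: a=4, c=M0/2=0, d=(M1−M0)/(6·1)=-23/29, b=Δ0−h0·(2M0+M1)/6=52/29
seg 1: a=5, c=M1/2=-69/29, d=(M2−M1)/(6·3)=382/783, b=Δ1−h1·(2M1+M2)/6=-17/29
seg 2: a=-5, c=M2/2=175/87, d=(M3−M2)/(6·3)=-175/783, b=Δ2−h2·(2M2+M3)/6=-49/29
t_q=5/2 → seg 1, τ=3/2; S=5+-17/29·τ+-69/29·τ²+382/783·τ³=12/29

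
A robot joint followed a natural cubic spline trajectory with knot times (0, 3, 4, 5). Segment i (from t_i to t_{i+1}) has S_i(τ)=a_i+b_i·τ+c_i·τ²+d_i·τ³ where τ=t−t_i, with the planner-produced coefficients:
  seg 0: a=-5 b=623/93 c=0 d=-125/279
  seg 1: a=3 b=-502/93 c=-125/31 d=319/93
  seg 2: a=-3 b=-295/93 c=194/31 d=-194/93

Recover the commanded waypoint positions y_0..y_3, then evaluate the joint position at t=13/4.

y_0 = S_0(0) = a_0 = -5
y_1 = S_1(0) = a_1 = 3
y_2 = S_2(0) = a_2 = -3
y_3 = S_2(1) = -2
t_q=13/4 is in segment 1 (τ=1/4); S_1(τ)=2881/1984

y_0=-5 y_1=3 y_2=-3 y_3=-2
S(13/4) = 2881/1984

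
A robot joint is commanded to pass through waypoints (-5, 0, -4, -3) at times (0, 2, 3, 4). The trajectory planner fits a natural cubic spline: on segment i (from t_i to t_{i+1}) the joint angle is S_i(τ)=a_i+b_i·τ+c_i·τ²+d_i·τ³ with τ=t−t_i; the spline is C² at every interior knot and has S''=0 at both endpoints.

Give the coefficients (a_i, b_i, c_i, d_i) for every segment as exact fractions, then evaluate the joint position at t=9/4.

  seg 0: a=-5 b=239/46 c=0 d=-31/46
  seg 1: a=0 b=-133/46 c=-93/23 d=135/46
  seg 2: a=-4 b=-50/23 c=219/46 d=-73/46
S(9/4) = -119/128

Δ: Δ0=5/2, Δ1=-4, Δ2=1
row 1: diag=6, rhs=-39; c'=1/6, d'=-13/2
row 2: denom=4−1·1/6=23/6; d'=(30−1·-13/2)/(23/6)=219/23
back: M2=219/23
back: M1=-13/2−1/6·219/23=-186/23
M: M0=0, M1=-186/23, M2=219/23, M3=0
seg 0: a=-5, c=M0/2=0, d=(M1−M0)/(6·2)=-31/46, b=Δ0−h0·(2M0+M1)/6=239/46
seg 1: a=0, c=M1/2=-93/23, d=(M2−M1)/(6·1)=135/46, b=Δ1−h1·(2M1+M2)/6=-133/46
seg 2: a=-4, c=M2/2=219/46, d=(M3−M2)/(6·1)=-73/46, b=Δ2−h2·(2M2+M3)/6=-50/23
t_q=9/4 → seg 1, τ=1/4; S=0+-133/46·τ+-93/23·τ²+135/46·τ³=-119/128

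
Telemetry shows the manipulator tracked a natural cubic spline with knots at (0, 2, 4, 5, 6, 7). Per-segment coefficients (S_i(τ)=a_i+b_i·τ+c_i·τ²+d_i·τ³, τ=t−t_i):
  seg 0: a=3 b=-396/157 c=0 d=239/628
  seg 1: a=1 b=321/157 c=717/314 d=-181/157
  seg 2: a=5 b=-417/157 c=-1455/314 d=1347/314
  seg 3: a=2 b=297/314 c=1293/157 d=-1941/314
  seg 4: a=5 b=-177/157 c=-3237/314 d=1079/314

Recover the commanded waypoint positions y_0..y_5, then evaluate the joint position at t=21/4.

y_0=3 y_1=1 y_2=5 y_3=2 y_4=5 y_5=-3
S(21/4) = 53347/20096

y_0 = S_0(0) = a_0 = 3
y_1 = S_1(0) = a_1 = 1
y_2 = S_2(0) = a_2 = 5
y_3 = S_3(0) = a_3 = 2
y_4 = S_4(0) = a_4 = 5
y_5 = S_4(1) = -3
t_q=21/4 is in segment 3 (τ=1/4); S_3(τ)=53347/20096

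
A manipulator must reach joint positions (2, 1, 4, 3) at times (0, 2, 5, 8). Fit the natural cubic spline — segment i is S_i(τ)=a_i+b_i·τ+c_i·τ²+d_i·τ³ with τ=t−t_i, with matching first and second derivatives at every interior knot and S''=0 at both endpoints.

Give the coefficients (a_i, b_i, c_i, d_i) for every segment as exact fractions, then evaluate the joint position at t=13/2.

  seg 0: a=2 b=-199/222 c=0 d=11/111
  seg 1: a=1 b=65/222 c=22/37 d=-239/1998
  seg 2: a=4 b=70/111 c=-107/222 d=107/1998
S(13/2) = 2393/592

Δ: Δ0=-1/2, Δ1=1, Δ2=-1/3
row 1: diag=10, rhs=9; c'=3/10, d'=9/10
row 2: denom=12−3·3/10=111/10; d'=(-8−3·9/10)/(111/10)=-107/111
back: M2=-107/111
back: M1=9/10−3/10·-107/111=44/37
M: M0=0, M1=44/37, M2=-107/111, M3=0
seg 0: a=2, c=M0/2=0, d=(M1−M0)/(6·2)=11/111, b=Δ0−h0·(2M0+M1)/6=-199/222
seg 1: a=1, c=M1/2=22/37, d=(M2−M1)/(6·3)=-239/1998, b=Δ1−h1·(2M1+M2)/6=65/222
seg 2: a=4, c=M2/2=-107/222, d=(M3−M2)/(6·3)=107/1998, b=Δ2−h2·(2M2+M3)/6=70/111
t_q=13/2 → seg 2, τ=3/2; S=4+70/111·τ+-107/222·τ²+107/1998·τ³=2393/592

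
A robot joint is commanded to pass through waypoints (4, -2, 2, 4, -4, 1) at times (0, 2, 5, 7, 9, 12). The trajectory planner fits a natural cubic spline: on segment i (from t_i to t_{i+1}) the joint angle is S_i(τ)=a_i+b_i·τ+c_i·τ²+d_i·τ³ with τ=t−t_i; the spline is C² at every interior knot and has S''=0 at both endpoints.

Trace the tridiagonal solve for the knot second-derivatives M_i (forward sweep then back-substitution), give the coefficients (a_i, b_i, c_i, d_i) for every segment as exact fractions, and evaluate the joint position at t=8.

Δ: Δ0=-3, Δ1=4/3, Δ2=1, Δ3=-4, Δ4=5/3
row 1: diag=10, rhs=26; c'=3/10, d'=13/5
row 2: denom=10−3·3/10=91/10; d'=(-2−3·13/5)/(91/10)=-14/13
row 3: denom=8−2·20/91=688/91; d'=(-30−2·-14/13)/(688/91)=-1267/344
row 4: denom=10−2·91/344=1629/172; d'=(34−2·-1267/344)/(1629/172)=7115/1629
back: M4=7115/1629
back: M3=-1267/344−91/344·7115/1629=-7882/1629
back: M2=-14/13−20/91·-7882/1629=-22/1629
back: M1=13/5−3/10·-22/1629=1414/543
M: M0=0, M1=1414/543, M2=-22/1629, M3=-7882/1629, M4=7115/1629, M5=0
seg 0: a=4, c=M0/2=0, d=(M1−M0)/(6·2)=707/3258, b=Δ0−h0·(2M0+M1)/6=-6301/1629
seg 1: a=-2, c=M1/2=707/543, d=(M2−M1)/(6·3)=-2132/14661, b=Δ1−h1·(2M1+M2)/6=-2059/1629
seg 2: a=2, c=M2/2=-11/1629, d=(M3−M2)/(6·2)=-655/1629, b=Δ2−h2·(2M2+M3)/6=4271/1629
seg 3: a=4, c=M3/2=-3941/1629, d=(M4−M3)/(6·2)=4999/6516, b=Δ3−h3·(2M3+M4)/6=-1211/543
seg 4: a=-4, c=M4/2=7115/3258, d=(M5−M4)/(6·3)=-7115/29322, b=Δ4−h4·(2M4+M5)/6=-4400/1629
t_q=8 → seg 3, τ=1; S=4+-1211/543·τ+-3941/1629·τ²+4999/6516·τ³=767/6516

  seg 0: a=4 b=-6301/1629 c=0 d=707/3258
  seg 1: a=-2 b=-2059/1629 c=707/543 d=-2132/14661
  seg 2: a=2 b=4271/1629 c=-11/1629 d=-655/1629
  seg 3: a=4 b=-1211/543 c=-3941/1629 d=4999/6516
  seg 4: a=-4 b=-4400/1629 c=7115/3258 d=-7115/29322
S(8) = 767/6516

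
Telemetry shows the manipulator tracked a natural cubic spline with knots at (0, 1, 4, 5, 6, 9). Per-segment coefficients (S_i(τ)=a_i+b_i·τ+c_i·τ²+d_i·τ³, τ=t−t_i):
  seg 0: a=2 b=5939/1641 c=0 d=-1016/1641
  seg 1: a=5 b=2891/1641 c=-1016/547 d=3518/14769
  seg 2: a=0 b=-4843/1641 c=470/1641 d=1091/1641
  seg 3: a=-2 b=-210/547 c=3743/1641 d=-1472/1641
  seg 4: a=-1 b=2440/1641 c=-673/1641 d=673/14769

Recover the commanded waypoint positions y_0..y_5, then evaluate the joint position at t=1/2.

y_0=2 y_1=5 y_2=0 y_3=-2 y_4=-1 y_5=1
S(1/2) = 4083/1094

y_0 = S_0(0) = a_0 = 2
y_1 = S_1(0) = a_1 = 5
y_2 = S_2(0) = a_2 = 0
y_3 = S_3(0) = a_3 = -2
y_4 = S_4(0) = a_4 = -1
y_5 = S_4(3) = 1
t_q=1/2 is in segment 0 (τ=1/2); S_0(τ)=4083/1094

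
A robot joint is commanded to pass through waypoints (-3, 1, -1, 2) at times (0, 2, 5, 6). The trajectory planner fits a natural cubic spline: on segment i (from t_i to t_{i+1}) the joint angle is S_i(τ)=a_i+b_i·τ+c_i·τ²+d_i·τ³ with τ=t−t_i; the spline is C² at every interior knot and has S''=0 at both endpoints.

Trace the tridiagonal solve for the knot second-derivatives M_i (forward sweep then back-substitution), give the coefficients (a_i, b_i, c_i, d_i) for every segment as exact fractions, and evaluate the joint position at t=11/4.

  seg 0: a=-3 b=620/213 c=0 d=-97/426
  seg 1: a=1 b=38/213 c=-97/71 d=77/213
  seg 2: a=-1 b=371/213 c=134/71 d=-134/213
S(11/4) = 2353/4544

Δ: Δ0=2, Δ1=-2/3, Δ2=3
row 1: diag=10, rhs=-16; c'=3/10, d'=-8/5
row 2: denom=8−3·3/10=71/10; d'=(22−3·-8/5)/(71/10)=268/71
back: M2=268/71
back: M1=-8/5−3/10·268/71=-194/71
M: M0=0, M1=-194/71, M2=268/71, M3=0
seg 0: a=-3, c=M0/2=0, d=(M1−M0)/(6·2)=-97/426, b=Δ0−h0·(2M0+M1)/6=620/213
seg 1: a=1, c=M1/2=-97/71, d=(M2−M1)/(6·3)=77/213, b=Δ1−h1·(2M1+M2)/6=38/213
seg 2: a=-1, c=M2/2=134/71, d=(M3−M2)/(6·1)=-134/213, b=Δ2−h2·(2M2+M3)/6=371/213
t_q=11/4 → seg 1, τ=3/4; S=1+38/213·τ+-97/71·τ²+77/213·τ³=2353/4544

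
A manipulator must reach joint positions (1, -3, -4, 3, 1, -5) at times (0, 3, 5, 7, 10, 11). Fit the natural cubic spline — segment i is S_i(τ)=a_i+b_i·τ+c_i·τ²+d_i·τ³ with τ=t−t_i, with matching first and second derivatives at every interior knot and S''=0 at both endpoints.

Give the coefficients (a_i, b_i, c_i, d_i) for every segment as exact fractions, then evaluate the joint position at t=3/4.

Δ: Δ0=-4/3, Δ1=-1/2, Δ2=7/2, Δ3=-2/3, Δ4=-6
row 1: diag=10, rhs=5; c'=1/5, d'=1/2
row 2: denom=8−2·1/5=38/5; d'=(24−2·1/2)/(38/5)=115/38
row 3: denom=10−2·5/19=180/19; d'=(-25−2·115/38)/(180/19)=-59/18
row 4: denom=8−3·19/60=141/20; d'=(-32−3·-59/18)/(141/20)=-1330/423
back: M4=-1330/423
back: M3=-59/18−19/60·-1330/423=-2896/1269
back: M2=115/38−5/19·-2896/1269=9205/2538
back: M1=1/2−1/5·9205/2538=-286/1269
M: M0=0, M1=-286/1269, M2=9205/2538, M3=-2896/1269, M4=-1330/423, M5=0
seg 0: a=1, c=M0/2=0, d=(M1−M0)/(6·3)=-143/11421, b=Δ0−h0·(2M0+M1)/6=-1549/1269
seg 1: a=-3, c=M1/2=-143/1269, d=(M2−M1)/(6·2)=3259/10152, b=Δ1−h1·(2M1+M2)/6=-1978/1269
seg 2: a=-4, c=M2/2=9205/5076, d=(M3−M2)/(6·2)=-4999/10152, b=Δ2−h2·(2M2+M3)/6=1559/846
seg 3: a=3, c=M3/2=-1448/1269, d=(M4−M3)/(6·3)=-547/11421, b=Δ3−h3·(2M3+M4)/6=4045/1269
seg 4: a=1, c=M4/2=-665/423, d=(M5−M4)/(6·1)=665/1269, b=Δ4−h4·(2M4+M5)/6=-6284/1269
t_q=3/4 → seg 0, τ=3/4; S=1+-1549/1269·τ+0·τ²+-143/11421·τ³=715/9024

  seg 0: a=1 b=-1549/1269 c=0 d=-143/11421
  seg 1: a=-3 b=-1978/1269 c=-143/1269 d=3259/10152
  seg 2: a=-4 b=1559/846 c=9205/5076 d=-4999/10152
  seg 3: a=3 b=4045/1269 c=-1448/1269 d=-547/11421
  seg 4: a=1 b=-6284/1269 c=-665/423 d=665/1269
S(3/4) = 715/9024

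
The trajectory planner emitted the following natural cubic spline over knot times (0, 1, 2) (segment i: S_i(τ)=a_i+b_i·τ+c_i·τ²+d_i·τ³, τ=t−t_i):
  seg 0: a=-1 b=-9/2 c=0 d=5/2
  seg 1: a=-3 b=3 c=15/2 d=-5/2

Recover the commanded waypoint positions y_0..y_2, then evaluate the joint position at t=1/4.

y_0 = S_0(0) = a_0 = -1
y_1 = S_1(0) = a_1 = -3
y_2 = S_1(1) = 5
t_q=1/4 is in segment 0 (τ=1/4); S_0(τ)=-267/128

y_0=-1 y_1=-3 y_2=5
S(1/4) = -267/128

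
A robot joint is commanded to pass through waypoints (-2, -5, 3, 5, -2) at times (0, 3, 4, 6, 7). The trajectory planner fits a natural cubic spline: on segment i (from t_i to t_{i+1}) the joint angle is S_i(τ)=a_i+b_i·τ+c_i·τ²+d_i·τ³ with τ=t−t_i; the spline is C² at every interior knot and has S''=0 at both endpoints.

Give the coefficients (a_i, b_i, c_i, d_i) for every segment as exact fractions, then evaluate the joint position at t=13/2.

Δ: Δ0=-1, Δ1=8, Δ2=1, Δ3=-7
row 1: diag=8, rhs=54; c'=1/8, d'=27/4
row 2: denom=6−1·1/8=47/8; d'=(-42−1·27/4)/(47/8)=-390/47
row 3: denom=6−2·16/47=250/47; d'=(-48−2·-390/47)/(250/47)=-738/125
back: M3=-738/125
back: M2=-390/47−16/47·-738/125=-786/125
back: M1=27/4−1/8·-786/125=942/125
M: M0=0, M1=942/125, M2=-786/125, M3=-738/125, M4=0
seg 0: a=-2, c=M0/2=0, d=(M1−M0)/(6·3)=157/375, b=Δ0−h0·(2M0+M1)/6=-596/125
seg 1: a=-5, c=M1/2=471/125, d=(M2−M1)/(6·1)=-288/125, b=Δ1−h1·(2M1+M2)/6=817/125
seg 2: a=3, c=M2/2=-393/125, d=(M3−M2)/(6·2)=4/125, b=Δ2−h2·(2M2+M3)/6=179/25
seg 3: a=5, c=M3/2=-369/125, d=(M4−M3)/(6·1)=123/125, b=Δ3−h3·(2M3+M4)/6=-629/125
t_q=13/2 → seg 3, τ=1/2; S=5+-629/125·τ+-369/125·τ²+123/125·τ³=1869/1000

  seg 0: a=-2 b=-596/125 c=0 d=157/375
  seg 1: a=-5 b=817/125 c=471/125 d=-288/125
  seg 2: a=3 b=179/25 c=-393/125 d=4/125
  seg 3: a=5 b=-629/125 c=-369/125 d=123/125
S(13/2) = 1869/1000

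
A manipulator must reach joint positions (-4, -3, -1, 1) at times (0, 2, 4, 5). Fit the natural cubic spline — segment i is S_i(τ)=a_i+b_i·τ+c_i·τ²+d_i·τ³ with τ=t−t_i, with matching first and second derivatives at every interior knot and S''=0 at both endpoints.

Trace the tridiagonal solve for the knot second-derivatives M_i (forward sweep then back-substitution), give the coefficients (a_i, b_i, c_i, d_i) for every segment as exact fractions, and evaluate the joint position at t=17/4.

Δ: Δ0=1/2, Δ1=1, Δ2=2
row 1: diag=8, rhs=3; c'=1/4, d'=3/8
row 2: denom=6−2·1/4=11/2; d'=(6−2·3/8)/(11/2)=21/22
back: M2=21/22
back: M1=3/8−1/4·21/22=3/22
M: M0=0, M1=3/22, M2=21/22, M3=0
seg 0: a=-4, c=M0/2=0, d=(M1−M0)/(6·2)=1/88, b=Δ0−h0·(2M0+M1)/6=5/11
seg 1: a=-3, c=M1/2=3/44, d=(M2−M1)/(6·2)=3/44, b=Δ1−h1·(2M1+M2)/6=13/22
seg 2: a=-1, c=M2/2=21/44, d=(M3−M2)/(6·1)=-7/44, b=Δ2−h2·(2M2+M3)/6=37/22
t_q=17/4 → seg 2, τ=1/4; S=-1+37/22·τ+21/44·τ²+-7/44·τ³=-1555/2816

  seg 0: a=-4 b=5/11 c=0 d=1/88
  seg 1: a=-3 b=13/22 c=3/44 d=3/44
  seg 2: a=-1 b=37/22 c=21/44 d=-7/44
S(17/4) = -1555/2816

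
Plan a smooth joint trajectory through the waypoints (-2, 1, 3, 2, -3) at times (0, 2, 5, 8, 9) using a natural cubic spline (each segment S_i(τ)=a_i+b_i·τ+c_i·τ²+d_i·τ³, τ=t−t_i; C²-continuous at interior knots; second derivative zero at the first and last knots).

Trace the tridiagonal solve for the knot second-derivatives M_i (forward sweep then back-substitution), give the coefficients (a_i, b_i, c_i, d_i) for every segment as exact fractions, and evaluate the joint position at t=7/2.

Δ: Δ0=3/2, Δ1=2/3, Δ2=-1/3, Δ3=-5
row 1: diag=10, rhs=-5; c'=3/10, d'=-1/2
row 2: denom=12−3·3/10=111/10; d'=(-6−3·-1/2)/(111/10)=-15/37
row 3: denom=8−3·10/37=266/37; d'=(-28−3·-15/37)/(266/37)=-991/266
back: M3=-991/266
back: M2=-15/37−10/37·-991/266=80/133
back: M1=-1/2−3/10·80/133=-181/266
M: M0=0, M1=-181/266, M2=80/133, M3=-991/266, M4=0
seg 0: a=-2, c=M0/2=0, d=(M1−M0)/(6·2)=-181/3192, b=Δ0−h0·(2M0+M1)/6=689/399
seg 1: a=1, c=M1/2=-181/532, d=(M2−M1)/(6·3)=341/4788, b=Δ1−h1·(2M1+M2)/6=835/798
seg 2: a=3, c=M2/2=40/133, d=(M3−M2)/(6·3)=-1151/4788, b=Δ2−h2·(2M2+M3)/6=1481/1596
seg 3: a=2, c=M3/2=-991/532, d=(M4−M3)/(6·1)=991/1596, b=Δ3−h3·(2M3+M4)/6=-2999/798
t_q=7/2 → seg 1, τ=3/2; S=1+835/798·τ+-181/532·τ²+341/4788·τ³=1243/608

  seg 0: a=-2 b=689/399 c=0 d=-181/3192
  seg 1: a=1 b=835/798 c=-181/532 d=341/4788
  seg 2: a=3 b=1481/1596 c=40/133 d=-1151/4788
  seg 3: a=2 b=-2999/798 c=-991/532 d=991/1596
S(7/2) = 1243/608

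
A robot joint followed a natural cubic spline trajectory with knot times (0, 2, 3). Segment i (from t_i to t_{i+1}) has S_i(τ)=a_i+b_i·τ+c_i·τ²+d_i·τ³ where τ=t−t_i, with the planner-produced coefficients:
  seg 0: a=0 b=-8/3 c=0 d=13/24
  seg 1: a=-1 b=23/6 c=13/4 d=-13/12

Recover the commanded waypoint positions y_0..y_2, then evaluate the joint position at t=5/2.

y_0 = S_0(0) = a_0 = 0
y_1 = S_1(0) = a_1 = -1
y_2 = S_1(1) = 5
t_q=5/2 is in segment 1 (τ=1/2); S_1(τ)=51/32

y_0=0 y_1=-1 y_2=5
S(5/2) = 51/32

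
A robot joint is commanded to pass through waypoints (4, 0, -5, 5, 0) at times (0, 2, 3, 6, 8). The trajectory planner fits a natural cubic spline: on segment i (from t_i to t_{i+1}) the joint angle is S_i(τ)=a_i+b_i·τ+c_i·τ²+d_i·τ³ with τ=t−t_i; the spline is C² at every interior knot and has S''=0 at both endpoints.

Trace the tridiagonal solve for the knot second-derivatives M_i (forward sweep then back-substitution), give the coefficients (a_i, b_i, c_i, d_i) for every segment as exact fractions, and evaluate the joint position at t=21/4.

  seg 0: a=4 b=-613/1248 c=0 d=-1883/4992
  seg 1: a=0 b=-3131/624 c=-1883/832 d=5693/2496
  seg 2: a=-5 b=-6743/2496 c=1905/416 d=-493/576
  seg 3: a=5 b=1039/624 c=-2599/832 d=2599/4992
S(21/4) = 125407/53248

Δ: Δ0=-2, Δ1=-5, Δ2=10/3, Δ3=-5/2
row 1: diag=6, rhs=-18; c'=1/6, d'=-3
row 2: denom=8−1·1/6=47/6; d'=(50−1·-3)/(47/6)=318/47
row 3: denom=10−3·18/47=416/47; d'=(-35−3·318/47)/(416/47)=-2599/416
back: M3=-2599/416
back: M2=318/47−18/47·-2599/416=1905/208
back: M1=-3−1/6·1905/208=-1883/416
M: M0=0, M1=-1883/416, M2=1905/208, M3=-2599/416, M4=0
seg 0: a=4, c=M0/2=0, d=(M1−M0)/(6·2)=-1883/4992, b=Δ0−h0·(2M0+M1)/6=-613/1248
seg 1: a=0, c=M1/2=-1883/832, d=(M2−M1)/(6·1)=5693/2496, b=Δ1−h1·(2M1+M2)/6=-3131/624
seg 2: a=-5, c=M2/2=1905/416, d=(M3−M2)/(6·3)=-493/576, b=Δ2−h2·(2M2+M3)/6=-6743/2496
seg 3: a=5, c=M3/2=-2599/832, d=(M4−M3)/(6·2)=2599/4992, b=Δ3−h3·(2M3+M4)/6=1039/624
t_q=21/4 → seg 2, τ=9/4; S=-5+-6743/2496·τ+1905/416·τ²+-493/576·τ³=125407/53248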